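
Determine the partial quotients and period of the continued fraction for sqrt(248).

[15; (1, 2, 1, 30)]

Write x_i = (sqrt(248) + m_i)/d_i with (m_0, d_0) = (0, 1). a_0 = floor(sqrt(248)) = 15, since 15^2 = 225 <= 248 < 256 = 16^2.
Iterate m_{i+1} = d_i*a_i - m_i, d_{i+1} = (248 - m_{i+1}^2)/d_i, a_{i+1} = floor((a_0 + m_{i+1})/d_{i+1}):
  m_1 = 1*15 - 0 = 15, d_1 = (248 - 15^2)/1 = 23/1 = 23, a_1 = floor((15 + 15)/23) = 1.
  m_2 = 23*1 - 15 = 8, d_2 = (248 - 8^2)/23 = 184/23 = 8, a_2 = floor((15 + 8)/8) = 2.
  m_3 = 8*2 - 8 = 8, d_3 = (248 - 8^2)/8 = 184/8 = 23, a_3 = floor((15 + 8)/23) = 1.
  m_4 = 23*1 - 8 = 15, d_4 = (248 - 15^2)/23 = 23/23 = 1, a_4 = floor((15 + 15)/1) = 30.
  m_5 = 1*30 - 15 = 15, d_5 = (248 - 15^2)/1 = 23/1 = 23: (m_5, d_5) = (m_1, d_1) = (15, 23), so from here the quotients repeat a_1, ..., a_4; the period length is 4.
Hence the expansion of sqrt(248) is a_0 = 15 followed by the repeating block 1, 2, 1, 30 (period 4).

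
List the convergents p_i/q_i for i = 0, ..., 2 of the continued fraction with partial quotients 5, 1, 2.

Using the convergent recurrence p_i = a_i*p_{i-1} + p_{i-2}, q_i = a_i*q_{i-1} + q_{i-2} with p_{-2}=0, p_{-1}=1, q_{-2}=1, q_{-1}=0:
  i=0: a_0=5, p_0 = 5*1 + 0 = 5, q_0 = 5*0 + 1 = 1.
  i=1: a_1=1, p_1 = 1*5 + 1 = 6, q_1 = 1*1 + 0 = 1.
  i=2: a_2=2, p_2 = 2*6 + 5 = 17, q_2 = 2*1 + 1 = 3.

5/1, 6/1, 17/3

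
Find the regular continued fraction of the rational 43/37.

[1; 6, 6]

Run the Euclidean algorithm on 43 and 37; the successive quotients are the partial quotients a_0, a_1, ... (each step inverts the fractional part left over by the previous one):
  43 = 1*37 + 6, so a_0 = 1.
  37 = 6*6 + 1, so a_1 = 6.
  6 = 6*1 + 0, so a_2 = 6.
The remainder reaches 0 after 3 divisions, so the expansion has 3 partial quotients, read off in order.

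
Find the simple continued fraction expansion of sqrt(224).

[14; (1, 28)]

Write x_i = (sqrt(224) + m_i)/d_i with (m_0, d_0) = (0, 1). a_0 = floor(sqrt(224)) = 14, since 14^2 = 196 <= 224 < 225 = 15^2.
Iterate m_{i+1} = d_i*a_i - m_i, d_{i+1} = (224 - m_{i+1}^2)/d_i, a_{i+1} = floor((a_0 + m_{i+1})/d_{i+1}):
  m_1 = 1*14 - 0 = 14, d_1 = (224 - 14^2)/1 = 28/1 = 28, a_1 = floor((14 + 14)/28) = 1.
  m_2 = 28*1 - 14 = 14, d_2 = (224 - 14^2)/28 = 28/28 = 1, a_2 = floor((14 + 14)/1) = 28.
  m_3 = 1*28 - 14 = 14, d_3 = (224 - 14^2)/1 = 28/1 = 28: (m_3, d_3) = (m_1, d_1) = (14, 28), so from here the quotients repeat a_1, a_2; the period length is 2.
Hence the expansion of sqrt(224) is a_0 = 14 followed by the repeating block 1, 28 (period 2).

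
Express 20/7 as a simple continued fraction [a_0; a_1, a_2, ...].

Run the Euclidean algorithm on 20 and 7; the successive quotients are the partial quotients a_0, a_1, ... (each step inverts the fractional part left over by the previous one):
  20 = 2*7 + 6, so a_0 = 2.
  7 = 1*6 + 1, so a_1 = 1.
  6 = 6*1 + 0, so a_2 = 6.
The remainder reaches 0 after 3 divisions, so the expansion has 3 partial quotients, read off in order.

[2; 1, 6]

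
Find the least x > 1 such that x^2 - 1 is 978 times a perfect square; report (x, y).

(x, y) = (118337, 3784)

First expand sqrt(978) as a continued fraction. With x_i = (sqrt(978) + m_i)/d_i and (m_0, d_0) = (0, 1): a_0 = floor(sqrt(978)) = 31, since 31^2 = 961 <= 978 < 1024 = 32^2.
Iterate m_{i+1} = d_i*a_i - m_i, d_{i+1} = (978 - m_{i+1}^2)/d_i, a_{i+1} = floor((a_0 + m_{i+1})/d_{i+1}):
  m_1 = 1*31 - 0 = 31, d_1 = (978 - 31^2)/1 = 17/1 = 17, a_1 = floor((31 + 31)/17) = 3.
  m_2 = 17*3 - 31 = 20, d_2 = (978 - 20^2)/17 = 578/17 = 34, a_2 = floor((31 + 20)/34) = 1.
  m_3 = 34*1 - 20 = 14, d_3 = (978 - 14^2)/34 = 782/34 = 23, a_3 = floor((31 + 14)/23) = 1.
  m_4 = 23*1 - 14 = 9, d_4 = (978 - 9^2)/23 = 897/23 = 39, a_4 = floor((31 + 9)/39) = 1.
  m_5 = 39*1 - 9 = 30, d_5 = (978 - 30^2)/39 = 78/39 = 2, a_5 = floor((31 + 30)/2) = 30.
  m_6 = 2*30 - 30 = 30, d_6 = (978 - 30^2)/2 = 78/2 = 39, a_6 = floor((31 + 30)/39) = 1.
  m_7 = 39*1 - 30 = 9, d_7 = (978 - 9^2)/39 = 897/39 = 23, a_7 = floor((31 + 9)/23) = 1.
  m_8 = 23*1 - 9 = 14, d_8 = (978 - 14^2)/23 = 782/23 = 34, a_8 = floor((31 + 14)/34) = 1.
  m_9 = 34*1 - 14 = 20, d_9 = (978 - 20^2)/34 = 578/34 = 17, a_9 = floor((31 + 20)/17) = 3.
  m_10 = 17*3 - 20 = 31, d_10 = (978 - 31^2)/17 = 17/17 = 1, a_10 = floor((31 + 31)/1) = 62.
  m_11 = 1*62 - 31 = 31, d_11 = (978 - 31^2)/1 = 17/1 = 17: (m_11, d_11) = (m_1, d_1) = (31, 17), so from here the quotients repeat a_1, ..., a_10; the period length is 10.
So sqrt(978) = [31; (3, 1, 1, 1, 30, 1, 1, 1, 3, 62)] with period length k = 10.
k is even, so the fundamental solution of x^2 - 978y^2 = 1 is (p_{k-1}, q_{k-1}) = (p_9, q_9); compute convergents through index 9.
Convergents (p_i = a_i*p_{i-1} + p_{i-2}, q_i = a_i*q_{i-1} + q_{i-2} with p_{-2}=0, p_{-1}=1, q_{-2}=1, q_{-1}=0):
  i=0: a_0=31, p_0 = 31*1 + 0 = 31, q_0 = 31*0 + 1 = 1.
  i=1: a_1=3, p_1 = 3*31 + 1 = 94, q_1 = 3*1 + 0 = 3.
  i=2: a_2=1, p_2 = 1*94 + 31 = 125, q_2 = 1*3 + 1 = 4.
  i=3: a_3=1, p_3 = 1*125 + 94 = 219, q_3 = 1*4 + 3 = 7.
  i=4: a_4=1, p_4 = 1*219 + 125 = 344, q_4 = 1*7 + 4 = 11.
  i=5: a_5=30, p_5 = 30*344 + 219 = 10539, q_5 = 30*11 + 7 = 337.
  i=6: a_6=1, p_6 = 1*10539 + 344 = 10883, q_6 = 1*337 + 11 = 348.
  i=7: a_7=1, p_7 = 1*10883 + 10539 = 21422, q_7 = 1*348 + 337 = 685.
  i=8: a_8=1, p_8 = 1*21422 + 10883 = 32305, q_8 = 1*685 + 348 = 1033.
  i=9: a_9=3, p_9 = 3*32305 + 21422 = 118337, q_9 = 3*1033 + 685 = 3784.
Check: 118337^2 - 978*3784^2 = 14003645569 - 14003645568 = 1, so (x, y) = (118337, 3784) solves the equation, and by the theorem it is the least positive solution.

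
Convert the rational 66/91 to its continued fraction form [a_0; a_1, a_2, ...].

Run the Euclidean algorithm on 66 and 91; the successive quotients are the partial quotients a_0, a_1, ... (each step inverts the fractional part left over by the previous one):
  66 = 0*91 + 66, so a_0 = 0.
  91 = 1*66 + 25, so a_1 = 1.
  66 = 2*25 + 16, so a_2 = 2.
  25 = 1*16 + 9, so a_3 = 1.
  16 = 1*9 + 7, so a_4 = 1.
  9 = 1*7 + 2, so a_5 = 1.
  7 = 3*2 + 1, so a_6 = 3.
  2 = 2*1 + 0, so a_7 = 2.
The remainder reaches 0 after 8 divisions, so the expansion has 8 partial quotients, read off in order.

[0; 1, 2, 1, 1, 1, 3, 2]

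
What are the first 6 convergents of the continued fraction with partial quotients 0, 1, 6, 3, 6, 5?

Using the convergent recurrence p_i = a_i*p_{i-1} + p_{i-2}, q_i = a_i*q_{i-1} + q_{i-2} with p_{-2}=0, p_{-1}=1, q_{-2}=1, q_{-1}=0:
  i=0: a_0=0, p_0 = 0*1 + 0 = 0, q_0 = 0*0 + 1 = 1.
  i=1: a_1=1, p_1 = 1*0 + 1 = 1, q_1 = 1*1 + 0 = 1.
  i=2: a_2=6, p_2 = 6*1 + 0 = 6, q_2 = 6*1 + 1 = 7.
  i=3: a_3=3, p_3 = 3*6 + 1 = 19, q_3 = 3*7 + 1 = 22.
  i=4: a_4=6, p_4 = 6*19 + 6 = 120, q_4 = 6*22 + 7 = 139.
  i=5: a_5=5, p_5 = 5*120 + 19 = 619, q_5 = 5*139 + 22 = 717.

0/1, 1/1, 6/7, 19/22, 120/139, 619/717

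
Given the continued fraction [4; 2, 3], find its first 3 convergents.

4/1, 9/2, 31/7

Using the convergent recurrence p_i = a_i*p_{i-1} + p_{i-2}, q_i = a_i*q_{i-1} + q_{i-2} with p_{-2}=0, p_{-1}=1, q_{-2}=1, q_{-1}=0:
  i=0: a_0=4, p_0 = 4*1 + 0 = 4, q_0 = 4*0 + 1 = 1.
  i=1: a_1=2, p_1 = 2*4 + 1 = 9, q_1 = 2*1 + 0 = 2.
  i=2: a_2=3, p_2 = 3*9 + 4 = 31, q_2 = 3*2 + 1 = 7.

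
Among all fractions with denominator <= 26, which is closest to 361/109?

Expand x = 361/109 as a continued fraction with the Euclidean algorithm:
  361 = 3*109 + 34, so a_0 = 3.
  109 = 3*34 + 7, so a_1 = 3.
  34 = 4*7 + 6, so a_2 = 4.
  7 = 1*6 + 1, so a_3 = 1.
  6 = 6*1 + 0, so a_4 = 6.
so x = [3; 3, 4, 1, 6].
Convergents (p_i = a_i*p_{i-1} + p_{i-2}, q_i = a_i*q_{i-1} + q_{i-2} with p_{-2}=0, p_{-1}=1, q_{-2}=1, q_{-1}=0), until the denominator exceeds 26:
  i=0: a_0=3, p_0 = 3*1 + 0 = 3, q_0 = 3*0 + 1 = 1.
  i=1: a_1=3, p_1 = 3*3 + 1 = 10, q_1 = 3*1 + 0 = 3.
  i=2: a_2=4, p_2 = 4*10 + 3 = 43, q_2 = 4*3 + 1 = 13.
  i=3: a_3=1, p_3 = 1*43 + 10 = 53, q_3 = 1*13 + 3 = 16.
  i=4: a_4=6, p_4 = 6*53 + 43 = 361, q_4 = 6*16 + 13 = 109.
q_4 = 109 > 26, so the last convergent with denominator <= 26 is p_3/q_3 = 53/16.
The closest fraction with denominator <= 26 is either p_3/q_3 or the intermediate fraction (k*p_3 + p_2)/(k*q_3 + q_2) with the largest k >= 1 whose denominator stays <= 26; these approach x as k grows, and every other convergent or intermediate fraction in range is farther away.
Largest k: floor((26 - q_2)/q_3) = floor((26 - 13)/16) = 0.
Since k = 0, no intermediate fraction beyond p_3/q_3 has denominator <= 26, so the convergent 53/16 is the closest (its error is |361*16 - 53*109|/(109*16) = 1/1744).

53/16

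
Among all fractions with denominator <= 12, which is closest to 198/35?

Expand x = 198/35 as a continued fraction with the Euclidean algorithm:
  198 = 5*35 + 23, so a_0 = 5.
  35 = 1*23 + 12, so a_1 = 1.
  23 = 1*12 + 11, so a_2 = 1.
  12 = 1*11 + 1, so a_3 = 1.
  11 = 11*1 + 0, so a_4 = 11.
so x = [5; 1, 1, 1, 11].
Convergents (p_i = a_i*p_{i-1} + p_{i-2}, q_i = a_i*q_{i-1} + q_{i-2} with p_{-2}=0, p_{-1}=1, q_{-2}=1, q_{-1}=0), until the denominator exceeds 12:
  i=0: a_0=5, p_0 = 5*1 + 0 = 5, q_0 = 5*0 + 1 = 1.
  i=1: a_1=1, p_1 = 1*5 + 1 = 6, q_1 = 1*1 + 0 = 1.
  i=2: a_2=1, p_2 = 1*6 + 5 = 11, q_2 = 1*1 + 1 = 2.
  i=3: a_3=1, p_3 = 1*11 + 6 = 17, q_3 = 1*2 + 1 = 3.
  i=4: a_4=11, p_4 = 11*17 + 11 = 198, q_4 = 11*3 + 2 = 35.
q_4 = 35 > 12, so the last convergent with denominator <= 12 is p_3/q_3 = 17/3.
The closest fraction with denominator <= 12 is either p_3/q_3 or the intermediate fraction (k*p_3 + p_2)/(k*q_3 + q_2) with the largest k >= 1 whose denominator stays <= 12; these approach x as k grows, and every other convergent or intermediate fraction in range is farther away.
Largest k: floor((12 - q_2)/q_3) = floor((12 - 2)/3) = 3.
That gives (3*17 + 11)/(3*3 + 2) = 62/11.
Compare the errors: |x - 17/3| = |198*3 - 17*35|/(35*3) = 1/105, and |x - 62/11| = |198*11 - 62*35|/(35*11) = 8/385.
Cross-multiplying, 1*385 = 385 < 840 = 8*105, so 1/105 is smaller: the convergent 17/3 is closer to x than 62/11.

17/3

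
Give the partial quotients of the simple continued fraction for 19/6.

[3; 6]

Run the Euclidean algorithm on 19 and 6; the successive quotients are the partial quotients a_0, a_1, ... (each step inverts the fractional part left over by the previous one):
  19 = 3*6 + 1, so a_0 = 3.
  6 = 6*1 + 0, so a_1 = 6.
The remainder reaches 0 after 2 divisions, so the expansion has 2 partial quotients, read off in order.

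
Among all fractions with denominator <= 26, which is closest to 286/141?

Expand x = 286/141 as a continued fraction with the Euclidean algorithm:
  286 = 2*141 + 4, so a_0 = 2.
  141 = 35*4 + 1, so a_1 = 35.
  4 = 4*1 + 0, so a_2 = 4.
so x = [2; 35, 4].
Convergents (p_i = a_i*p_{i-1} + p_{i-2}, q_i = a_i*q_{i-1} + q_{i-2} with p_{-2}=0, p_{-1}=1, q_{-2}=1, q_{-1}=0), until the denominator exceeds 26:
  i=0: a_0=2, p_0 = 2*1 + 0 = 2, q_0 = 2*0 + 1 = 1.
  i=1: a_1=35, p_1 = 35*2 + 1 = 71, q_1 = 35*1 + 0 = 35.
q_1 = 35 > 26, so the last convergent with denominator <= 26 is p_0/q_0 = 2/1.
The closest fraction with denominator <= 26 is either p_0/q_0 or the intermediate fraction (k*p_0 + p_{-1})/(k*q_0 + q_{-1}) with the largest k >= 1 whose denominator stays <= 26; these approach x as k grows, and every other convergent or intermediate fraction in range is farther away.
Largest k: floor((26 - q_{-1})/q_0) = floor((26 - 0)/1) = 26 (using the seeds p_{-1} = 1, q_{-1} = 0).
That gives (26*2 + 1)/(26*1 + 0) = 53/26.
Compare the errors: |x - 2/1| = |286*1 - 2*141|/(141*1) = 4/141, and |x - 53/26| = |286*26 - 53*141|/(141*26) = 37/3666.
Cross-multiplying, 37*141 = 5217 < 14664 = 4*3666, so 37/3666 is smaller: the intermediate fraction 53/26 is closer to x than 2/1.

53/26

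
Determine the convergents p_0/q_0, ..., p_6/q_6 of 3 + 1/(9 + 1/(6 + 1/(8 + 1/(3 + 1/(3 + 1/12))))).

3/1, 28/9, 171/55, 1396/449, 4359/1402, 14473/4655, 178035/57262

Using the convergent recurrence p_i = a_i*p_{i-1} + p_{i-2}, q_i = a_i*q_{i-1} + q_{i-2} with p_{-2}=0, p_{-1}=1, q_{-2}=1, q_{-1}=0:
  i=0: a_0=3, p_0 = 3*1 + 0 = 3, q_0 = 3*0 + 1 = 1.
  i=1: a_1=9, p_1 = 9*3 + 1 = 28, q_1 = 9*1 + 0 = 9.
  i=2: a_2=6, p_2 = 6*28 + 3 = 171, q_2 = 6*9 + 1 = 55.
  i=3: a_3=8, p_3 = 8*171 + 28 = 1396, q_3 = 8*55 + 9 = 449.
  i=4: a_4=3, p_4 = 3*1396 + 171 = 4359, q_4 = 3*449 + 55 = 1402.
  i=5: a_5=3, p_5 = 3*4359 + 1396 = 14473, q_5 = 3*1402 + 449 = 4655.
  i=6: a_6=12, p_6 = 12*14473 + 4359 = 178035, q_6 = 12*4655 + 1402 = 57262.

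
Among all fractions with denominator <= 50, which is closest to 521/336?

Expand x = 521/336 as a continued fraction with the Euclidean algorithm:
  521 = 1*336 + 185, so a_0 = 1.
  336 = 1*185 + 151, so a_1 = 1.
  185 = 1*151 + 34, so a_2 = 1.
  151 = 4*34 + 15, so a_3 = 4.
  34 = 2*15 + 4, so a_4 = 2.
  15 = 3*4 + 3, so a_5 = 3.
  4 = 1*3 + 1, so a_6 = 1.
  3 = 3*1 + 0, so a_7 = 3.
so x = [1; 1, 1, 4, 2, 3, 1, 3].
Convergents (p_i = a_i*p_{i-1} + p_{i-2}, q_i = a_i*q_{i-1} + q_{i-2} with p_{-2}=0, p_{-1}=1, q_{-2}=1, q_{-1}=0), until the denominator exceeds 50:
  i=0: a_0=1, p_0 = 1*1 + 0 = 1, q_0 = 1*0 + 1 = 1.
  i=1: a_1=1, p_1 = 1*1 + 1 = 2, q_1 = 1*1 + 0 = 1.
  i=2: a_2=1, p_2 = 1*2 + 1 = 3, q_2 = 1*1 + 1 = 2.
  i=3: a_3=4, p_3 = 4*3 + 2 = 14, q_3 = 4*2 + 1 = 9.
  i=4: a_4=2, p_4 = 2*14 + 3 = 31, q_4 = 2*9 + 2 = 20.
  i=5: a_5=3, p_5 = 3*31 + 14 = 107, q_5 = 3*20 + 9 = 69.
q_5 = 69 > 50, so the last convergent with denominator <= 50 is p_4/q_4 = 31/20.
The closest fraction with denominator <= 50 is either p_4/q_4 or the intermediate fraction (k*p_4 + p_3)/(k*q_4 + q_3) with the largest k >= 1 whose denominator stays <= 50; these approach x as k grows, and every other convergent or intermediate fraction in range is farther away.
Largest k: floor((50 - q_3)/q_4) = floor((50 - 9)/20) = 2.
That gives (2*31 + 14)/(2*20 + 9) = 76/49.
Compare the errors: |x - 31/20| = |521*20 - 31*336|/(336*20) = 4/6720, and |x - 76/49| = |521*49 - 76*336|/(336*49) = 7/16464.
Cross-multiplying, 7*6720 = 47040 < 65856 = 4*16464, so 7/16464 is smaller: the intermediate fraction 76/49 is closer to x than 31/20.

76/49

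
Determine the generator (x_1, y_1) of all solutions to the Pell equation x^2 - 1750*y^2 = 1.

First expand sqrt(1750) as a continued fraction. With x_i = (sqrt(1750) + m_i)/d_i and (m_0, d_0) = (0, 1): a_0 = floor(sqrt(1750)) = 41, since 41^2 = 1681 <= 1750 < 1764 = 42^2.
Iterate m_{i+1} = d_i*a_i - m_i, d_{i+1} = (1750 - m_{i+1}^2)/d_i, a_{i+1} = floor((a_0 + m_{i+1})/d_{i+1}):
  m_1 = 1*41 - 0 = 41, d_1 = (1750 - 41^2)/1 = 69/1 = 69, a_1 = floor((41 + 41)/69) = 1.
  m_2 = 69*1 - 41 = 28, d_2 = (1750 - 28^2)/69 = 966/69 = 14, a_2 = floor((41 + 28)/14) = 4.
  m_3 = 14*4 - 28 = 28, d_3 = (1750 - 28^2)/14 = 966/14 = 69, a_3 = floor((41 + 28)/69) = 1.
  m_4 = 69*1 - 28 = 41, d_4 = (1750 - 41^2)/69 = 69/69 = 1, a_4 = floor((41 + 41)/1) = 82.
  m_5 = 1*82 - 41 = 41, d_5 = (1750 - 41^2)/1 = 69/1 = 69: (m_5, d_5) = (m_1, d_1) = (41, 69), so from here the quotients repeat a_1, ..., a_4; the period length is 4.
So sqrt(1750) = [41; (1, 4, 1, 82)] with period length k = 4.
k is even, so the fundamental solution of x^2 - 1750y^2 = 1 is (p_{k-1}, q_{k-1}) = (p_3, q_3); compute convergents through index 3.
Convergents (p_i = a_i*p_{i-1} + p_{i-2}, q_i = a_i*q_{i-1} + q_{i-2} with p_{-2}=0, p_{-1}=1, q_{-2}=1, q_{-1}=0):
  i=0: a_0=41, p_0 = 41*1 + 0 = 41, q_0 = 41*0 + 1 = 1.
  i=1: a_1=1, p_1 = 1*41 + 1 = 42, q_1 = 1*1 + 0 = 1.
  i=2: a_2=4, p_2 = 4*42 + 41 = 209, q_2 = 4*1 + 1 = 5.
  i=3: a_3=1, p_3 = 1*209 + 42 = 251, q_3 = 1*5 + 1 = 6.
Check: 251^2 - 1750*6^2 = 63001 - 63000 = 1, so (x, y) = (251, 6) solves the equation, and by the theorem it is the least positive solution.

(x, y) = (251, 6)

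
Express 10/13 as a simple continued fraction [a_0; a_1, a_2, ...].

Run the Euclidean algorithm on 10 and 13; the successive quotients are the partial quotients a_0, a_1, ... (each step inverts the fractional part left over by the previous one):
  10 = 0*13 + 10, so a_0 = 0.
  13 = 1*10 + 3, so a_1 = 1.
  10 = 3*3 + 1, so a_2 = 3.
  3 = 3*1 + 0, so a_3 = 3.
The remainder reaches 0 after 4 divisions, so the expansion has 4 partial quotients, read off in order.

[0; 1, 3, 3]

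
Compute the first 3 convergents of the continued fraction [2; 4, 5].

2/1, 9/4, 47/21

Using the convergent recurrence p_i = a_i*p_{i-1} + p_{i-2}, q_i = a_i*q_{i-1} + q_{i-2} with p_{-2}=0, p_{-1}=1, q_{-2}=1, q_{-1}=0:
  i=0: a_0=2, p_0 = 2*1 + 0 = 2, q_0 = 2*0 + 1 = 1.
  i=1: a_1=4, p_1 = 4*2 + 1 = 9, q_1 = 4*1 + 0 = 4.
  i=2: a_2=5, p_2 = 5*9 + 2 = 47, q_2 = 5*4 + 1 = 21.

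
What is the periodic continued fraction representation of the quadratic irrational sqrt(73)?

[8; (1, 1, 5, 5, 1, 1, 16)]

Write x_i = (sqrt(73) + m_i)/d_i with (m_0, d_0) = (0, 1). a_0 = floor(sqrt(73)) = 8, since 8^2 = 64 <= 73 < 81 = 9^2.
Iterate m_{i+1} = d_i*a_i - m_i, d_{i+1} = (73 - m_{i+1}^2)/d_i, a_{i+1} = floor((a_0 + m_{i+1})/d_{i+1}):
  m_1 = 1*8 - 0 = 8, d_1 = (73 - 8^2)/1 = 9/1 = 9, a_1 = floor((8 + 8)/9) = 1.
  m_2 = 9*1 - 8 = 1, d_2 = (73 - 1^2)/9 = 72/9 = 8, a_2 = floor((8 + 1)/8) = 1.
  m_3 = 8*1 - 1 = 7, d_3 = (73 - 7^2)/8 = 24/8 = 3, a_3 = floor((8 + 7)/3) = 5.
  m_4 = 3*5 - 7 = 8, d_4 = (73 - 8^2)/3 = 9/3 = 3, a_4 = floor((8 + 8)/3) = 5.
  m_5 = 3*5 - 8 = 7, d_5 = (73 - 7^2)/3 = 24/3 = 8, a_5 = floor((8 + 7)/8) = 1.
  m_6 = 8*1 - 7 = 1, d_6 = (73 - 1^2)/8 = 72/8 = 9, a_6 = floor((8 + 1)/9) = 1.
  m_7 = 9*1 - 1 = 8, d_7 = (73 - 8^2)/9 = 9/9 = 1, a_7 = floor((8 + 8)/1) = 16.
  m_8 = 1*16 - 8 = 8, d_8 = (73 - 8^2)/1 = 9/1 = 9: (m_8, d_8) = (m_1, d_1) = (8, 9), so from here the quotients repeat a_1, ..., a_7; the period length is 7.
Hence the expansion of sqrt(73) is a_0 = 8 followed by the repeating block 1, 1, 5, 5, 1, 1, 16 (period 7).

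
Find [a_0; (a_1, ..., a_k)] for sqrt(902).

[30; (30, 60)]

Write x_i = (sqrt(902) + m_i)/d_i with (m_0, d_0) = (0, 1). a_0 = floor(sqrt(902)) = 30, since 30^2 = 900 <= 902 < 961 = 31^2.
Iterate m_{i+1} = d_i*a_i - m_i, d_{i+1} = (902 - m_{i+1}^2)/d_i, a_{i+1} = floor((a_0 + m_{i+1})/d_{i+1}):
  m_1 = 1*30 - 0 = 30, d_1 = (902 - 30^2)/1 = 2/1 = 2, a_1 = floor((30 + 30)/2) = 30.
  m_2 = 2*30 - 30 = 30, d_2 = (902 - 30^2)/2 = 2/2 = 1, a_2 = floor((30 + 30)/1) = 60.
  m_3 = 1*60 - 30 = 30, d_3 = (902 - 30^2)/1 = 2/1 = 2: (m_3, d_3) = (m_1, d_1) = (30, 2), so from here the quotients repeat a_1, a_2; the period length is 2.
Hence the expansion of sqrt(902) is a_0 = 30 followed by the repeating block 30, 60 (period 2).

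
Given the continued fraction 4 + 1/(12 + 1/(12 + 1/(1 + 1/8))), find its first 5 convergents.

Using the convergent recurrence p_i = a_i*p_{i-1} + p_{i-2}, q_i = a_i*q_{i-1} + q_{i-2} with p_{-2}=0, p_{-1}=1, q_{-2}=1, q_{-1}=0:
  i=0: a_0=4, p_0 = 4*1 + 0 = 4, q_0 = 4*0 + 1 = 1.
  i=1: a_1=12, p_1 = 12*4 + 1 = 49, q_1 = 12*1 + 0 = 12.
  i=2: a_2=12, p_2 = 12*49 + 4 = 592, q_2 = 12*12 + 1 = 145.
  i=3: a_3=1, p_3 = 1*592 + 49 = 641, q_3 = 1*145 + 12 = 157.
  i=4: a_4=8, p_4 = 8*641 + 592 = 5720, q_4 = 8*157 + 145 = 1401.

4/1, 49/12, 592/145, 641/157, 5720/1401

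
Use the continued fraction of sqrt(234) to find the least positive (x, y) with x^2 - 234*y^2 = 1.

First expand sqrt(234) as a continued fraction. With x_i = (sqrt(234) + m_i)/d_i and (m_0, d_0) = (0, 1): a_0 = floor(sqrt(234)) = 15, since 15^2 = 225 <= 234 < 256 = 16^2.
Iterate m_{i+1} = d_i*a_i - m_i, d_{i+1} = (234 - m_{i+1}^2)/d_i, a_{i+1} = floor((a_0 + m_{i+1})/d_{i+1}):
  m_1 = 1*15 - 0 = 15, d_1 = (234 - 15^2)/1 = 9/1 = 9, a_1 = floor((15 + 15)/9) = 3.
  m_2 = 9*3 - 15 = 12, d_2 = (234 - 12^2)/9 = 90/9 = 10, a_2 = floor((15 + 12)/10) = 2.
  m_3 = 10*2 - 12 = 8, d_3 = (234 - 8^2)/10 = 170/10 = 17, a_3 = floor((15 + 8)/17) = 1.
  m_4 = 17*1 - 8 = 9, d_4 = (234 - 9^2)/17 = 153/17 = 9, a_4 = floor((15 + 9)/9) = 2.
  m_5 = 9*2 - 9 = 9, d_5 = (234 - 9^2)/9 = 153/9 = 17, a_5 = floor((15 + 9)/17) = 1.
  m_6 = 17*1 - 9 = 8, d_6 = (234 - 8^2)/17 = 170/17 = 10, a_6 = floor((15 + 8)/10) = 2.
  m_7 = 10*2 - 8 = 12, d_7 = (234 - 12^2)/10 = 90/10 = 9, a_7 = floor((15 + 12)/9) = 3.
  m_8 = 9*3 - 12 = 15, d_8 = (234 - 15^2)/9 = 9/9 = 1, a_8 = floor((15 + 15)/1) = 30.
  m_9 = 1*30 - 15 = 15, d_9 = (234 - 15^2)/1 = 9/1 = 9: (m_9, d_9) = (m_1, d_1) = (15, 9), so from here the quotients repeat a_1, ..., a_8; the period length is 8.
So sqrt(234) = [15; (3, 2, 1, 2, 1, 2, 3, 30)] with period length k = 8.
k is even, so the fundamental solution of x^2 - 234y^2 = 1 is (p_{k-1}, q_{k-1}) = (p_7, q_7); compute convergents through index 7.
Convergents (p_i = a_i*p_{i-1} + p_{i-2}, q_i = a_i*q_{i-1} + q_{i-2} with p_{-2}=0, p_{-1}=1, q_{-2}=1, q_{-1}=0):
  i=0: a_0=15, p_0 = 15*1 + 0 = 15, q_0 = 15*0 + 1 = 1.
  i=1: a_1=3, p_1 = 3*15 + 1 = 46, q_1 = 3*1 + 0 = 3.
  i=2: a_2=2, p_2 = 2*46 + 15 = 107, q_2 = 2*3 + 1 = 7.
  i=3: a_3=1, p_3 = 1*107 + 46 = 153, q_3 = 1*7 + 3 = 10.
  i=4: a_4=2, p_4 = 2*153 + 107 = 413, q_4 = 2*10 + 7 = 27.
  i=5: a_5=1, p_5 = 1*413 + 153 = 566, q_5 = 1*27 + 10 = 37.
  i=6: a_6=2, p_6 = 2*566 + 413 = 1545, q_6 = 2*37 + 27 = 101.
  i=7: a_7=3, p_7 = 3*1545 + 566 = 5201, q_7 = 3*101 + 37 = 340.
Check: 5201^2 - 234*340^2 = 27050401 - 27050400 = 1, so (x, y) = (5201, 340) solves the equation, and by the theorem it is the least positive solution.

(x, y) = (5201, 340)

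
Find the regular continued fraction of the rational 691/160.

[4; 3, 7, 3, 2]

Run the Euclidean algorithm on 691 and 160; the successive quotients are the partial quotients a_0, a_1, ... (each step inverts the fractional part left over by the previous one):
  691 = 4*160 + 51, so a_0 = 4.
  160 = 3*51 + 7, so a_1 = 3.
  51 = 7*7 + 2, so a_2 = 7.
  7 = 3*2 + 1, so a_3 = 3.
  2 = 2*1 + 0, so a_4 = 2.
The remainder reaches 0 after 5 divisions, so the expansion has 5 partial quotients, read off in order.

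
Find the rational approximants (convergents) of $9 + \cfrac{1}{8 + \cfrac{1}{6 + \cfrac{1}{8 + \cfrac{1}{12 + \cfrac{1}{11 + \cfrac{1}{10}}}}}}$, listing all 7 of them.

9/1, 73/8, 447/49, 3649/400, 44235/4849, 490234/53739, 4946575/542239

Using the convergent recurrence p_i = a_i*p_{i-1} + p_{i-2}, q_i = a_i*q_{i-1} + q_{i-2} with p_{-2}=0, p_{-1}=1, q_{-2}=1, q_{-1}=0:
  i=0: a_0=9, p_0 = 9*1 + 0 = 9, q_0 = 9*0 + 1 = 1.
  i=1: a_1=8, p_1 = 8*9 + 1 = 73, q_1 = 8*1 + 0 = 8.
  i=2: a_2=6, p_2 = 6*73 + 9 = 447, q_2 = 6*8 + 1 = 49.
  i=3: a_3=8, p_3 = 8*447 + 73 = 3649, q_3 = 8*49 + 8 = 400.
  i=4: a_4=12, p_4 = 12*3649 + 447 = 44235, q_4 = 12*400 + 49 = 4849.
  i=5: a_5=11, p_5 = 11*44235 + 3649 = 490234, q_5 = 11*4849 + 400 = 53739.
  i=6: a_6=10, p_6 = 10*490234 + 44235 = 4946575, q_6 = 10*53739 + 4849 = 542239.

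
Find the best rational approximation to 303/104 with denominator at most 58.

Expand x = 303/104 as a continued fraction with the Euclidean algorithm:
  303 = 2*104 + 95, so a_0 = 2.
  104 = 1*95 + 9, so a_1 = 1.
  95 = 10*9 + 5, so a_2 = 10.
  9 = 1*5 + 4, so a_3 = 1.
  5 = 1*4 + 1, so a_4 = 1.
  4 = 4*1 + 0, so a_5 = 4.
so x = [2; 1, 10, 1, 1, 4].
Convergents (p_i = a_i*p_{i-1} + p_{i-2}, q_i = a_i*q_{i-1} + q_{i-2} with p_{-2}=0, p_{-1}=1, q_{-2}=1, q_{-1}=0), until the denominator exceeds 58:
  i=0: a_0=2, p_0 = 2*1 + 0 = 2, q_0 = 2*0 + 1 = 1.
  i=1: a_1=1, p_1 = 1*2 + 1 = 3, q_1 = 1*1 + 0 = 1.
  i=2: a_2=10, p_2 = 10*3 + 2 = 32, q_2 = 10*1 + 1 = 11.
  i=3: a_3=1, p_3 = 1*32 + 3 = 35, q_3 = 1*11 + 1 = 12.
  i=4: a_4=1, p_4 = 1*35 + 32 = 67, q_4 = 1*12 + 11 = 23.
  i=5: a_5=4, p_5 = 4*67 + 35 = 303, q_5 = 4*23 + 12 = 104.
q_5 = 104 > 58, so the last convergent with denominator <= 58 is p_4/q_4 = 67/23.
The closest fraction with denominator <= 58 is either p_4/q_4 or the intermediate fraction (k*p_4 + p_3)/(k*q_4 + q_3) with the largest k >= 1 whose denominator stays <= 58; these approach x as k grows, and every other convergent or intermediate fraction in range is farther away.
Largest k: floor((58 - q_3)/q_4) = floor((58 - 12)/23) = 2.
That gives (2*67 + 35)/(2*23 + 12) = 169/58.
Compare the errors: |x - 67/23| = |303*23 - 67*104|/(104*23) = 1/2392, and |x - 169/58| = |303*58 - 169*104|/(104*58) = 2/6032.
Cross-multiplying, 2*2392 = 4784 < 6032 = 1*6032, so 2/6032 is smaller: the intermediate fraction 169/58 is closer to x than 67/23.

169/58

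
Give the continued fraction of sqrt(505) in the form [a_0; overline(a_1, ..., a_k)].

[22; overline(2, 8, 2, 44)]

Write x_i = (sqrt(505) + m_i)/d_i with (m_0, d_0) = (0, 1). a_0 = floor(sqrt(505)) = 22, since 22^2 = 484 <= 505 < 529 = 23^2.
Iterate m_{i+1} = d_i*a_i - m_i, d_{i+1} = (505 - m_{i+1}^2)/d_i, a_{i+1} = floor((a_0 + m_{i+1})/d_{i+1}):
  m_1 = 1*22 - 0 = 22, d_1 = (505 - 22^2)/1 = 21/1 = 21, a_1 = floor((22 + 22)/21) = 2.
  m_2 = 21*2 - 22 = 20, d_2 = (505 - 20^2)/21 = 105/21 = 5, a_2 = floor((22 + 20)/5) = 8.
  m_3 = 5*8 - 20 = 20, d_3 = (505 - 20^2)/5 = 105/5 = 21, a_3 = floor((22 + 20)/21) = 2.
  m_4 = 21*2 - 20 = 22, d_4 = (505 - 22^2)/21 = 21/21 = 1, a_4 = floor((22 + 22)/1) = 44.
  m_5 = 1*44 - 22 = 22, d_5 = (505 - 22^2)/1 = 21/1 = 21: (m_5, d_5) = (m_1, d_1) = (22, 21), so from here the quotients repeat a_1, ..., a_4; the period length is 4.
Hence the expansion of sqrt(505) is a_0 = 22 followed by the repeating block 2, 8, 2, 44 (period 4).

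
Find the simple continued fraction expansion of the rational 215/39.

[5; 1, 1, 19]

Run the Euclidean algorithm on 215 and 39; the successive quotients are the partial quotients a_0, a_1, ... (each step inverts the fractional part left over by the previous one):
  215 = 5*39 + 20, so a_0 = 5.
  39 = 1*20 + 19, so a_1 = 1.
  20 = 1*19 + 1, so a_2 = 1.
  19 = 19*1 + 0, so a_3 = 19.
The remainder reaches 0 after 4 divisions, so the expansion has 4 partial quotients, read off in order.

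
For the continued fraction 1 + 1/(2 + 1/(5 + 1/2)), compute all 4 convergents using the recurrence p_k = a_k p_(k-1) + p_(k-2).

Using the convergent recurrence p_i = a_i*p_{i-1} + p_{i-2}, q_i = a_i*q_{i-1} + q_{i-2} with p_{-2}=0, p_{-1}=1, q_{-2}=1, q_{-1}=0:
  i=0: a_0=1, p_0 = 1*1 + 0 = 1, q_0 = 1*0 + 1 = 1.
  i=1: a_1=2, p_1 = 2*1 + 1 = 3, q_1 = 2*1 + 0 = 2.
  i=2: a_2=5, p_2 = 5*3 + 1 = 16, q_2 = 5*2 + 1 = 11.
  i=3: a_3=2, p_3 = 2*16 + 3 = 35, q_3 = 2*11 + 2 = 24.

1/1, 3/2, 16/11, 35/24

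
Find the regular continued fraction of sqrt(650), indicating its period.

[25; (2, 50)]

Write x_i = (sqrt(650) + m_i)/d_i with (m_0, d_0) = (0, 1). a_0 = floor(sqrt(650)) = 25, since 25^2 = 625 <= 650 < 676 = 26^2.
Iterate m_{i+1} = d_i*a_i - m_i, d_{i+1} = (650 - m_{i+1}^2)/d_i, a_{i+1} = floor((a_0 + m_{i+1})/d_{i+1}):
  m_1 = 1*25 - 0 = 25, d_1 = (650 - 25^2)/1 = 25/1 = 25, a_1 = floor((25 + 25)/25) = 2.
  m_2 = 25*2 - 25 = 25, d_2 = (650 - 25^2)/25 = 25/25 = 1, a_2 = floor((25 + 25)/1) = 50.
  m_3 = 1*50 - 25 = 25, d_3 = (650 - 25^2)/1 = 25/1 = 25: (m_3, d_3) = (m_1, d_1) = (25, 25), so from here the quotients repeat a_1, a_2; the period length is 2.
Hence the expansion of sqrt(650) is a_0 = 25 followed by the repeating block 2, 50 (period 2).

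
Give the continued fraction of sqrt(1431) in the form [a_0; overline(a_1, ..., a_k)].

Write x_i = (sqrt(1431) + m_i)/d_i with (m_0, d_0) = (0, 1). a_0 = floor(sqrt(1431)) = 37, since 37^2 = 1369 <= 1431 < 1444 = 38^2.
Iterate m_{i+1} = d_i*a_i - m_i, d_{i+1} = (1431 - m_{i+1}^2)/d_i, a_{i+1} = floor((a_0 + m_{i+1})/d_{i+1}):
  m_1 = 1*37 - 0 = 37, d_1 = (1431 - 37^2)/1 = 62/1 = 62, a_1 = floor((37 + 37)/62) = 1.
  m_2 = 62*1 - 37 = 25, d_2 = (1431 - 25^2)/62 = 806/62 = 13, a_2 = floor((37 + 25)/13) = 4.
  m_3 = 13*4 - 25 = 27, d_3 = (1431 - 27^2)/13 = 702/13 = 54, a_3 = floor((37 + 27)/54) = 1.
  m_4 = 54*1 - 27 = 27, d_4 = (1431 - 27^2)/54 = 702/54 = 13, a_4 = floor((37 + 27)/13) = 4.
  m_5 = 13*4 - 27 = 25, d_5 = (1431 - 25^2)/13 = 806/13 = 62, a_5 = floor((37 + 25)/62) = 1.
  m_6 = 62*1 - 25 = 37, d_6 = (1431 - 37^2)/62 = 62/62 = 1, a_6 = floor((37 + 37)/1) = 74.
  m_7 = 1*74 - 37 = 37, d_7 = (1431 - 37^2)/1 = 62/1 = 62: (m_7, d_7) = (m_1, d_1) = (37, 62), so from here the quotients repeat a_1, ..., a_6; the period length is 6.
Hence the expansion of sqrt(1431) is a_0 = 37 followed by the repeating block 1, 4, 1, 4, 1, 74 (period 6).

[37; overline(1, 4, 1, 4, 1, 74)]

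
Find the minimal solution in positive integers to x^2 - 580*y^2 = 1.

First expand sqrt(580) as a continued fraction. With x_i = (sqrt(580) + m_i)/d_i and (m_0, d_0) = (0, 1): a_0 = floor(sqrt(580)) = 24, since 24^2 = 576 <= 580 < 625 = 25^2.
Iterate m_{i+1} = d_i*a_i - m_i, d_{i+1} = (580 - m_{i+1}^2)/d_i, a_{i+1} = floor((a_0 + m_{i+1})/d_{i+1}):
  m_1 = 1*24 - 0 = 24, d_1 = (580 - 24^2)/1 = 4/1 = 4, a_1 = floor((24 + 24)/4) = 12.
  m_2 = 4*12 - 24 = 24, d_2 = (580 - 24^2)/4 = 4/4 = 1, a_2 = floor((24 + 24)/1) = 48.
  m_3 = 1*48 - 24 = 24, d_3 = (580 - 24^2)/1 = 4/1 = 4: (m_3, d_3) = (m_1, d_1) = (24, 4), so from here the quotients repeat a_1, a_2; the period length is 2.
So sqrt(580) = [24; (12, 48)] with period length k = 2.
k is even, so the fundamental solution of x^2 - 580y^2 = 1 is (p_{k-1}, q_{k-1}) = (p_1, q_1); compute convergents through index 1.
Convergents (p_i = a_i*p_{i-1} + p_{i-2}, q_i = a_i*q_{i-1} + q_{i-2} with p_{-2}=0, p_{-1}=1, q_{-2}=1, q_{-1}=0):
  i=0: a_0=24, p_0 = 24*1 + 0 = 24, q_0 = 24*0 + 1 = 1.
  i=1: a_1=12, p_1 = 12*24 + 1 = 289, q_1 = 12*1 + 0 = 12.
Check: 289^2 - 580*12^2 = 83521 - 83520 = 1, so (x, y) = (289, 12) solves the equation, and by the theorem it is the least positive solution.

(x, y) = (289, 12)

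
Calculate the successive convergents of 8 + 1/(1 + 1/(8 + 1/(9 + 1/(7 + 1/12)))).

8/1, 9/1, 80/9, 729/82, 5183/583, 62925/7078

Using the convergent recurrence p_i = a_i*p_{i-1} + p_{i-2}, q_i = a_i*q_{i-1} + q_{i-2} with p_{-2}=0, p_{-1}=1, q_{-2}=1, q_{-1}=0:
  i=0: a_0=8, p_0 = 8*1 + 0 = 8, q_0 = 8*0 + 1 = 1.
  i=1: a_1=1, p_1 = 1*8 + 1 = 9, q_1 = 1*1 + 0 = 1.
  i=2: a_2=8, p_2 = 8*9 + 8 = 80, q_2 = 8*1 + 1 = 9.
  i=3: a_3=9, p_3 = 9*80 + 9 = 729, q_3 = 9*9 + 1 = 82.
  i=4: a_4=7, p_4 = 7*729 + 80 = 5183, q_4 = 7*82 + 9 = 583.
  i=5: a_5=12, p_5 = 12*5183 + 729 = 62925, q_5 = 12*583 + 82 = 7078.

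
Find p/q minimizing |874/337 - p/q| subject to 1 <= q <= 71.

Expand x = 874/337 as a continued fraction with the Euclidean algorithm:
  874 = 2*337 + 200, so a_0 = 2.
  337 = 1*200 + 137, so a_1 = 1.
  200 = 1*137 + 63, so a_2 = 1.
  137 = 2*63 + 11, so a_3 = 2.
  63 = 5*11 + 8, so a_4 = 5.
  11 = 1*8 + 3, so a_5 = 1.
  8 = 2*3 + 2, so a_6 = 2.
  3 = 1*2 + 1, so a_7 = 1.
  2 = 2*1 + 0, so a_8 = 2.
so x = [2; 1, 1, 2, 5, 1, 2, 1, 2].
Convergents (p_i = a_i*p_{i-1} + p_{i-2}, q_i = a_i*q_{i-1} + q_{i-2} with p_{-2}=0, p_{-1}=1, q_{-2}=1, q_{-1}=0), until the denominator exceeds 71:
  i=0: a_0=2, p_0 = 2*1 + 0 = 2, q_0 = 2*0 + 1 = 1.
  i=1: a_1=1, p_1 = 1*2 + 1 = 3, q_1 = 1*1 + 0 = 1.
  i=2: a_2=1, p_2 = 1*3 + 2 = 5, q_2 = 1*1 + 1 = 2.
  i=3: a_3=2, p_3 = 2*5 + 3 = 13, q_3 = 2*2 + 1 = 5.
  i=4: a_4=5, p_4 = 5*13 + 5 = 70, q_4 = 5*5 + 2 = 27.
  i=5: a_5=1, p_5 = 1*70 + 13 = 83, q_5 = 1*27 + 5 = 32.
  i=6: a_6=2, p_6 = 2*83 + 70 = 236, q_6 = 2*32 + 27 = 91.
q_6 = 91 > 71, so the last convergent with denominator <= 71 is p_5/q_5 = 83/32.
The closest fraction with denominator <= 71 is either p_5/q_5 or the intermediate fraction (k*p_5 + p_4)/(k*q_5 + q_4) with the largest k >= 1 whose denominator stays <= 71; these approach x as k grows, and every other convergent or intermediate fraction in range is farther away.
Largest k: floor((71 - q_4)/q_5) = floor((71 - 27)/32) = 1.
That gives (1*83 + 70)/(1*32 + 27) = 153/59.
Compare the errors: |x - 83/32| = |874*32 - 83*337|/(337*32) = 3/10784, and |x - 153/59| = |874*59 - 153*337|/(337*59) = 5/19883.
Cross-multiplying, 5*10784 = 53920 < 59649 = 3*19883, so 5/19883 is smaller: the intermediate fraction 153/59 is closer to x than 83/32.

153/59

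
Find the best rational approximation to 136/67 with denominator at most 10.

2/1

Expand x = 136/67 as a continued fraction with the Euclidean algorithm:
  136 = 2*67 + 2, so a_0 = 2.
  67 = 33*2 + 1, so a_1 = 33.
  2 = 2*1 + 0, so a_2 = 2.
so x = [2; 33, 2].
Convergents (p_i = a_i*p_{i-1} + p_{i-2}, q_i = a_i*q_{i-1} + q_{i-2} with p_{-2}=0, p_{-1}=1, q_{-2}=1, q_{-1}=0), until the denominator exceeds 10:
  i=0: a_0=2, p_0 = 2*1 + 0 = 2, q_0 = 2*0 + 1 = 1.
  i=1: a_1=33, p_1 = 33*2 + 1 = 67, q_1 = 33*1 + 0 = 33.
q_1 = 33 > 10, so the last convergent with denominator <= 10 is p_0/q_0 = 2/1.
The closest fraction with denominator <= 10 is either p_0/q_0 or the intermediate fraction (k*p_0 + p_{-1})/(k*q_0 + q_{-1}) with the largest k >= 1 whose denominator stays <= 10; these approach x as k grows, and every other convergent or intermediate fraction in range is farther away.
Largest k: floor((10 - q_{-1})/q_0) = floor((10 - 0)/1) = 10 (using the seeds p_{-1} = 1, q_{-1} = 0).
That gives (10*2 + 1)/(10*1 + 0) = 21/10.
Compare the errors: |x - 2/1| = |136*1 - 2*67|/(67*1) = 2/67, and |x - 21/10| = |136*10 - 21*67|/(67*10) = 47/670.
Cross-multiplying, 2*670 = 1340 < 3149 = 47*67, so 2/67 is smaller: the convergent 2/1 is closer to x than 21/10.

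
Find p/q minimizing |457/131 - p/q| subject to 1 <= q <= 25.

Expand x = 457/131 as a continued fraction with the Euclidean algorithm:
  457 = 3*131 + 64, so a_0 = 3.
  131 = 2*64 + 3, so a_1 = 2.
  64 = 21*3 + 1, so a_2 = 21.
  3 = 3*1 + 0, so a_3 = 3.
so x = [3; 2, 21, 3].
Convergents (p_i = a_i*p_{i-1} + p_{i-2}, q_i = a_i*q_{i-1} + q_{i-2} with p_{-2}=0, p_{-1}=1, q_{-2}=1, q_{-1}=0), until the denominator exceeds 25:
  i=0: a_0=3, p_0 = 3*1 + 0 = 3, q_0 = 3*0 + 1 = 1.
  i=1: a_1=2, p_1 = 2*3 + 1 = 7, q_1 = 2*1 + 0 = 2.
  i=2: a_2=21, p_2 = 21*7 + 3 = 150, q_2 = 21*2 + 1 = 43.
q_2 = 43 > 25, so the last convergent with denominator <= 25 is p_1/q_1 = 7/2.
The closest fraction with denominator <= 25 is either p_1/q_1 or the intermediate fraction (k*p_1 + p_0)/(k*q_1 + q_0) with the largest k >= 1 whose denominator stays <= 25; these approach x as k grows, and every other convergent or intermediate fraction in range is farther away.
Largest k: floor((25 - q_0)/q_1) = floor((25 - 1)/2) = 12.
That gives (12*7 + 3)/(12*2 + 1) = 87/25.
Compare the errors: |x - 7/2| = |457*2 - 7*131|/(131*2) = 3/262, and |x - 87/25| = |457*25 - 87*131|/(131*25) = 28/3275.
Cross-multiplying, 28*262 = 7336 < 9825 = 3*3275, so 28/3275 is smaller: the intermediate fraction 87/25 is closer to x than 7/2.

87/25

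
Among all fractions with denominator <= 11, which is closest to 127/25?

Expand x = 127/25 as a continued fraction with the Euclidean algorithm:
  127 = 5*25 + 2, so a_0 = 5.
  25 = 12*2 + 1, so a_1 = 12.
  2 = 2*1 + 0, so a_2 = 2.
so x = [5; 12, 2].
Convergents (p_i = a_i*p_{i-1} + p_{i-2}, q_i = a_i*q_{i-1} + q_{i-2} with p_{-2}=0, p_{-1}=1, q_{-2}=1, q_{-1}=0), until the denominator exceeds 11:
  i=0: a_0=5, p_0 = 5*1 + 0 = 5, q_0 = 5*0 + 1 = 1.
  i=1: a_1=12, p_1 = 12*5 + 1 = 61, q_1 = 12*1 + 0 = 12.
q_1 = 12 > 11, so the last convergent with denominator <= 11 is p_0/q_0 = 5/1.
The closest fraction with denominator <= 11 is either p_0/q_0 or the intermediate fraction (k*p_0 + p_{-1})/(k*q_0 + q_{-1}) with the largest k >= 1 whose denominator stays <= 11; these approach x as k grows, and every other convergent or intermediate fraction in range is farther away.
Largest k: floor((11 - q_{-1})/q_0) = floor((11 - 0)/1) = 11 (using the seeds p_{-1} = 1, q_{-1} = 0).
That gives (11*5 + 1)/(11*1 + 0) = 56/11.
Compare the errors: |x - 5/1| = |127*1 - 5*25|/(25*1) = 2/25, and |x - 56/11| = |127*11 - 56*25|/(25*11) = 3/275.
Cross-multiplying, 3*25 = 75 < 550 = 2*275, so 3/275 is smaller: the intermediate fraction 56/11 is closer to x than 5/1.

56/11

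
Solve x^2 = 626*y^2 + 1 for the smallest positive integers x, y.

First expand sqrt(626) as a continued fraction. With x_i = (sqrt(626) + m_i)/d_i and (m_0, d_0) = (0, 1): a_0 = floor(sqrt(626)) = 25, since 25^2 = 625 <= 626 < 676 = 26^2.
Iterate m_{i+1} = d_i*a_i - m_i, d_{i+1} = (626 - m_{i+1}^2)/d_i, a_{i+1} = floor((a_0 + m_{i+1})/d_{i+1}):
  m_1 = 1*25 - 0 = 25, d_1 = (626 - 25^2)/1 = 1/1 = 1, a_1 = floor((25 + 25)/1) = 50.
  m_2 = 1*50 - 25 = 25, d_2 = (626 - 25^2)/1 = 1/1 = 1: (m_2, d_2) = (m_1, d_1) = (25, 1), so from here the quotient a_1 repeats; the period length is 1.
So sqrt(626) = [25; (50)] with period length k = 1.
k is odd, so (p_{k-1}, q_{k-1}) only solves x^2 - 626y^2 = -1 and the fundamental solution of x^2 - 626y^2 = 1 is (p_{2k-1}, q_{2k-1}) = (p_1, q_1); compute convergents through index 1, running through the period twice.
Convergents (p_i = a_i*p_{i-1} + p_{i-2}, q_i = a_i*q_{i-1} + q_{i-2} with p_{-2}=0, p_{-1}=1, q_{-2}=1, q_{-1}=0):
  i=0: a_0=25, p_0 = 25*1 + 0 = 25, q_0 = 25*0 + 1 = 1.
  i=1: a_1=50, p_1 = 50*25 + 1 = 1251, q_1 = 50*1 + 0 = 50.
Indeed p_0^2 - 626*q_0^2 = 625 - 626 = -1, not +1.
Check: 1251^2 - 626*50^2 = 1565001 - 1565000 = 1, so (x, y) = (1251, 50) solves the equation, and by the theorem it is the least positive solution.

(x, y) = (1251, 50)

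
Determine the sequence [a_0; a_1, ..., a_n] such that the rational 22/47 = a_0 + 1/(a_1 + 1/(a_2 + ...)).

[0; 2, 7, 3]

Run the Euclidean algorithm on 22 and 47; the successive quotients are the partial quotients a_0, a_1, ... (each step inverts the fractional part left over by the previous one):
  22 = 0*47 + 22, so a_0 = 0.
  47 = 2*22 + 3, so a_1 = 2.
  22 = 7*3 + 1, so a_2 = 7.
  3 = 3*1 + 0, so a_3 = 3.
The remainder reaches 0 after 4 divisions, so the expansion has 4 partial quotients, read off in order.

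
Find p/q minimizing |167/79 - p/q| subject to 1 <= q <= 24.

19/9

Expand x = 167/79 as a continued fraction with the Euclidean algorithm:
  167 = 2*79 + 9, so a_0 = 2.
  79 = 8*9 + 7, so a_1 = 8.
  9 = 1*7 + 2, so a_2 = 1.
  7 = 3*2 + 1, so a_3 = 3.
  2 = 2*1 + 0, so a_4 = 2.
so x = [2; 8, 1, 3, 2].
Convergents (p_i = a_i*p_{i-1} + p_{i-2}, q_i = a_i*q_{i-1} + q_{i-2} with p_{-2}=0, p_{-1}=1, q_{-2}=1, q_{-1}=0), until the denominator exceeds 24:
  i=0: a_0=2, p_0 = 2*1 + 0 = 2, q_0 = 2*0 + 1 = 1.
  i=1: a_1=8, p_1 = 8*2 + 1 = 17, q_1 = 8*1 + 0 = 8.
  i=2: a_2=1, p_2 = 1*17 + 2 = 19, q_2 = 1*8 + 1 = 9.
  i=3: a_3=3, p_3 = 3*19 + 17 = 74, q_3 = 3*9 + 8 = 35.
q_3 = 35 > 24, so the last convergent with denominator <= 24 is p_2/q_2 = 19/9.
The closest fraction with denominator <= 24 is either p_2/q_2 or the intermediate fraction (k*p_2 + p_1)/(k*q_2 + q_1) with the largest k >= 1 whose denominator stays <= 24; these approach x as k grows, and every other convergent or intermediate fraction in range is farther away.
Largest k: floor((24 - q_1)/q_2) = floor((24 - 8)/9) = 1.
That gives (1*19 + 17)/(1*9 + 8) = 36/17.
Compare the errors: |x - 19/9| = |167*9 - 19*79|/(79*9) = 2/711, and |x - 36/17| = |167*17 - 36*79|/(79*17) = 5/1343.
Cross-multiplying, 2*1343 = 2686 < 3555 = 5*711, so 2/711 is smaller: the convergent 19/9 is closer to x than 36/17.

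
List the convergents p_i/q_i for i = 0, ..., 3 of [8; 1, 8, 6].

8/1, 9/1, 80/9, 489/55

Using the convergent recurrence p_i = a_i*p_{i-1} + p_{i-2}, q_i = a_i*q_{i-1} + q_{i-2} with p_{-2}=0, p_{-1}=1, q_{-2}=1, q_{-1}=0:
  i=0: a_0=8, p_0 = 8*1 + 0 = 8, q_0 = 8*0 + 1 = 1.
  i=1: a_1=1, p_1 = 1*8 + 1 = 9, q_1 = 1*1 + 0 = 1.
  i=2: a_2=8, p_2 = 8*9 + 8 = 80, q_2 = 8*1 + 1 = 9.
  i=3: a_3=6, p_3 = 6*80 + 9 = 489, q_3 = 6*9 + 1 = 55.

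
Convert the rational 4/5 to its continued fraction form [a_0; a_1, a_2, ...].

Run the Euclidean algorithm on 4 and 5; the successive quotients are the partial quotients a_0, a_1, ... (each step inverts the fractional part left over by the previous one):
  4 = 0*5 + 4, so a_0 = 0.
  5 = 1*4 + 1, so a_1 = 1.
  4 = 4*1 + 0, so a_2 = 4.
The remainder reaches 0 after 3 divisions, so the expansion has 3 partial quotients, read off in order.

[0; 1, 4]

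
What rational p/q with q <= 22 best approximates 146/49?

3/1

Expand x = 146/49 as a continued fraction with the Euclidean algorithm:
  146 = 2*49 + 48, so a_0 = 2.
  49 = 1*48 + 1, so a_1 = 1.
  48 = 48*1 + 0, so a_2 = 48.
so x = [2; 1, 48].
Convergents (p_i = a_i*p_{i-1} + p_{i-2}, q_i = a_i*q_{i-1} + q_{i-2} with p_{-2}=0, p_{-1}=1, q_{-2}=1, q_{-1}=0), until the denominator exceeds 22:
  i=0: a_0=2, p_0 = 2*1 + 0 = 2, q_0 = 2*0 + 1 = 1.
  i=1: a_1=1, p_1 = 1*2 + 1 = 3, q_1 = 1*1 + 0 = 1.
  i=2: a_2=48, p_2 = 48*3 + 2 = 146, q_2 = 48*1 + 1 = 49.
q_2 = 49 > 22, so the last convergent with denominator <= 22 is p_1/q_1 = 3/1.
The closest fraction with denominator <= 22 is either p_1/q_1 or the intermediate fraction (k*p_1 + p_0)/(k*q_1 + q_0) with the largest k >= 1 whose denominator stays <= 22; these approach x as k grows, and every other convergent or intermediate fraction in range is farther away.
Largest k: floor((22 - q_0)/q_1) = floor((22 - 1)/1) = 21.
That gives (21*3 + 2)/(21*1 + 1) = 65/22.
Compare the errors: |x - 3/1| = |146*1 - 3*49|/(49*1) = 1/49, and |x - 65/22| = |146*22 - 65*49|/(49*22) = 27/1078.
Cross-multiplying, 1*1078 = 1078 < 1323 = 27*49, so 1/49 is smaller: the convergent 3/1 is closer to x than 65/22.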